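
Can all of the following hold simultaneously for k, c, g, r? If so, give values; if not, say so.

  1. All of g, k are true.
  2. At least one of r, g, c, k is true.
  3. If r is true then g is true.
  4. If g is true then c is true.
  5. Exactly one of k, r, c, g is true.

Case k = True:
  (1) forces g = True.
  Constraint (5) is violated (k=T, g=T) — contradiction.
Case k = False:
  Constraint (1) is violated (k=F) — contradiction.
Both cases fail — unsatisfiable.

Unsatisfiable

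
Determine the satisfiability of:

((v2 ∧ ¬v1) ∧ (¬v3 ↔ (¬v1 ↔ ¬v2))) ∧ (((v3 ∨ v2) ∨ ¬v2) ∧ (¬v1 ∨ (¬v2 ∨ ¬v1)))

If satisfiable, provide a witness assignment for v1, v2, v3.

v1 = False, v2 = True, v3 = True

  (v2 ∧ ¬v1) ∧ (¬v3 ↔ (¬v1 ↔ ¬v2)) = True
    v2 ∧ ¬v1 = True
      ¬v1 = True
    ¬v3 ↔ (¬v1 ↔ ¬v2) = True
      ¬v3 = False
      ¬v1 ↔ ¬v2 = False
        ¬v1 = True
        ¬v2 = False
  ((v3 ∨ v2) ∨ ¬v2) ∧ (¬v1 ∨ (¬v2 ∨ ¬v1)) = True
    (v3 ∨ v2) ∨ ¬v2 = True
      v3 ∨ v2 = True
      ¬v2 = False
    ¬v1 ∨ (¬v2 ∨ ¬v1) = True
      ¬v1 = True
      ¬v2 ∨ ¬v1 = True
        ¬v2 = False
        ¬v1 = True
Both conjuncts True, so the formula holds.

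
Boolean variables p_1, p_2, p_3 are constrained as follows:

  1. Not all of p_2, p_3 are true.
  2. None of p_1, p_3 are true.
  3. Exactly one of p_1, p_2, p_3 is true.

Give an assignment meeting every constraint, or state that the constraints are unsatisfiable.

p_1=F, p_2=T, p_3=F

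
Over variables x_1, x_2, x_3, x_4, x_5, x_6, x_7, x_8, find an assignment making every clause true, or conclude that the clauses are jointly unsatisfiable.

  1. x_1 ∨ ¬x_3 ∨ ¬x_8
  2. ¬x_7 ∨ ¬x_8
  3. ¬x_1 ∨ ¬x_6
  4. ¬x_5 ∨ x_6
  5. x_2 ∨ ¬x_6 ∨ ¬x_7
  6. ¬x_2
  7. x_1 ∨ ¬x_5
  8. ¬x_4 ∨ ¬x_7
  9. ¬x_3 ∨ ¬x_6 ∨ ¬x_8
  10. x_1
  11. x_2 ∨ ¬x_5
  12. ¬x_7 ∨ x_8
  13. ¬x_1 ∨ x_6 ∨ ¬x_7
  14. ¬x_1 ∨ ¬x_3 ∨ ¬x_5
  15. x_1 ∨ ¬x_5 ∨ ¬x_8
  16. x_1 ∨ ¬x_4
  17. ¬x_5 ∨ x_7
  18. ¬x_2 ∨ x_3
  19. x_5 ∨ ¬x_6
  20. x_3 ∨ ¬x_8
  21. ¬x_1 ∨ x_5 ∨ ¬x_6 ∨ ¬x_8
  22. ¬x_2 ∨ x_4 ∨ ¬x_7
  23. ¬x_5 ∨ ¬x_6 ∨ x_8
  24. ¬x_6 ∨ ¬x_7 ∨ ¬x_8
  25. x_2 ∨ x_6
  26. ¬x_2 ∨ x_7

No satisfying assignment exists.

Case x_2 = True:
  Clause (¬x_2) is falsified — contradiction.
Case x_2 = False:
  (x_1) forces x_1 = True.
  (¬x_1 ∨ ¬x_6) forces x_6 = False.
  Clause (x_2 ∨ x_6) is falsified — contradiction.
Both cases fail, so the formula is unsatisfiable.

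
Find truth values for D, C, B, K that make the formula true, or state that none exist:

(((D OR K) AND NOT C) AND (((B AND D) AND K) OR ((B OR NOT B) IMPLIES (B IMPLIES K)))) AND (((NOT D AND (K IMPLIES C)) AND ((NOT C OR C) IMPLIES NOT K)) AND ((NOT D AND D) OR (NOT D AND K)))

No satisfying assignment exists.

Case D = True: the conjunct NOT D is False.
Case D = False: the formula simplifies to ((K AND NOT C) AND ((B OR NOT B) IMPLIES (B IMPLIES K))) AND (((K IMPLIES C) AND ((NOT C OR C) IMPLIES NOT K)) AND K).
  K = True: simplifies to NOT C AND (C AND NOT ((NOT C OR C))).
    C = True: the conjunct NOT C is False.
    C = False: the conjunct C is False.
  K = False: the conjunct K is False.
Both cases fail — unsatisfiable.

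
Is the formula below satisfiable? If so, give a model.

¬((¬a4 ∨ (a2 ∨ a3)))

a2=F, a3=F, a4=T

  ¬((¬a4 ∨ (a2 ∨ a3))) = True
    ¬a4 ∨ (a2 ∨ a3) = False
      ¬a4 = False
      a2 ∨ a3 = False
The formula evaluates to True.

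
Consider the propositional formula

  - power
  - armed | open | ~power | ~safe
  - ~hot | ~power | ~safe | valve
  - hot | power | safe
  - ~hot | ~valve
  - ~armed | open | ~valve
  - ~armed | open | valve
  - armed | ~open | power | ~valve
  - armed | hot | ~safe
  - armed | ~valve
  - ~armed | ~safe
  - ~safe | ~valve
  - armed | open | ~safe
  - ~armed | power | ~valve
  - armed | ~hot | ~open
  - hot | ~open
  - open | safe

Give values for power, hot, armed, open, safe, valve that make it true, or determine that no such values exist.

Unit clause (power) forces power = True.
Try hot = False:
  (hot | ~open) forces open = False.
  (open | safe) forces safe = True.
  (armed | open | ~power | ~safe) forces armed = True.
  clause (~armed | ~safe) is falsified — backtrack.
So hot = True.
  then (~hot | ~valve) forces valve = False.
  then (~hot | ~power | ~safe | valve) forces safe = False.
  then (open | safe) forces open = True.
  then (armed | ~hot | ~open) forces armed = True.
All clauses satisfied.

power = True; hot = True; armed = True; open = True; safe = False; valve = False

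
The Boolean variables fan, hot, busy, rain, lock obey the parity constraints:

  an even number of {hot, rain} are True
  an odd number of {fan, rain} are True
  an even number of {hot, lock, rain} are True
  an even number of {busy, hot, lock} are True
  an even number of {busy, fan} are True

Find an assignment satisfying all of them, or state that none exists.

Unsatisfiable — no assignment works.

Adding constraints 2, 3, 4, 5 mod 2: every variable appears an even number of times on the left, so the left side is 0.
But the right sides sum to 1 (mod 2). 0 ≠ 1 — the system is inconsistent.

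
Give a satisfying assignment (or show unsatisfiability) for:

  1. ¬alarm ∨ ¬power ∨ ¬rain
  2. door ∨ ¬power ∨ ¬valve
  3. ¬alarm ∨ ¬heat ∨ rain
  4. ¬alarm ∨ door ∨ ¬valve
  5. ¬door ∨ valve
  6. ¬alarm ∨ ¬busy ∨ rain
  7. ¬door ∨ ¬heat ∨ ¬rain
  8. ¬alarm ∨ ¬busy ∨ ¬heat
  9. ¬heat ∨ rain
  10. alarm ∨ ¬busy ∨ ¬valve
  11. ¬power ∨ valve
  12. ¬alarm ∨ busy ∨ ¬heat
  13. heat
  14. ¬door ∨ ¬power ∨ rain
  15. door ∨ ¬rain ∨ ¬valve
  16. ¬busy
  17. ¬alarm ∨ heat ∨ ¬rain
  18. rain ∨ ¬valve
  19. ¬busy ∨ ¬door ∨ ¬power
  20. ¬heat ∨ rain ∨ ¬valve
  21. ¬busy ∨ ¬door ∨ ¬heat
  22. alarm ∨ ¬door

Unit clause (heat) forces heat = True.
Unit clause (¬busy) forces busy = False.
In (¬heat ∨ rain) only rain is left, so rain = True.
In (¬alarm ∨ busy ∨ ¬heat) only ¬alarm is left, so alarm = False.
In (alarm ∨ ¬door) only ¬door is left, so door = False.
In (door ∨ ¬rain ∨ ¬valve) only ¬valve is left, so valve = False.
In (¬power ∨ valve) only ¬power is left, so power = False.
All clauses satisfied.

door = False; power = False; heat = True; rain = True; valve = False; alarm = False; busy = False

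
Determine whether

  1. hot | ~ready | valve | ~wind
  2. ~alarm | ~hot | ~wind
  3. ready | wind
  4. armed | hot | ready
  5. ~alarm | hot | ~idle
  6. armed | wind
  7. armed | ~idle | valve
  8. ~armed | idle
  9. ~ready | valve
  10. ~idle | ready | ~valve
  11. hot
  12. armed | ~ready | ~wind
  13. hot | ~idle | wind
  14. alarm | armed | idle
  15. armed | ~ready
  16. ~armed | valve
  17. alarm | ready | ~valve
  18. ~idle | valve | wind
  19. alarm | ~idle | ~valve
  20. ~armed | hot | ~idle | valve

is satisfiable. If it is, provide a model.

armed=T, alarm=T, wind=F, ready=T, valve=T, idle=T, hot=T

Unit clause (hot) forces hot = True.
Set armed = True.
  then (~armed | idle) forces idle = True.
  then (~armed | valve) forces valve = True.
  then (alarm | ~idle | ~valve) forces alarm = True.
  then (~alarm | ~hot | ~wind) forces wind = False.
  then (ready | wind) forces ready = True.
All clauses satisfied.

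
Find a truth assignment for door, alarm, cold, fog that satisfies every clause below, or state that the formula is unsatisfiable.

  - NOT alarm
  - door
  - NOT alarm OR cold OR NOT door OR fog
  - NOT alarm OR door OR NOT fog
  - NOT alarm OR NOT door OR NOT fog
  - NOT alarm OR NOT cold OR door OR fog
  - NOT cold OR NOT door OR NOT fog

door = True; alarm = False; cold = False; fog = True

Unit clause (NOT alarm) forces alarm = False.
Unit clause (door) forces door = True.
Set cold = False.
Set fog = True.
Check each clause:
  (NOT alarm): NOT alarm holds.
  (door): door holds.
  (NOT alarm OR cold OR NOT door OR fog): NOT alarm holds.
  (NOT alarm OR door OR NOT fog): NOT alarm holds.
  (NOT alarm OR NOT door OR NOT fog): NOT alarm holds.
  (NOT alarm OR NOT cold OR door OR fog): NOT alarm holds.
  (NOT cold OR NOT door OR NOT fog): NOT cold holds.
All clauses satisfied.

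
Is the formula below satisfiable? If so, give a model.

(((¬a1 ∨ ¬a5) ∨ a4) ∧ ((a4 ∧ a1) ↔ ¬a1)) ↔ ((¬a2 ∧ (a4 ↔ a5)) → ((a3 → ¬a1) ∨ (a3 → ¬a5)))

a1=T; a2=F; a3=T; a4=T; a5=T

  (((¬a1 ∨ ¬a5) ∨ a4) ∧ ((a4 ∧ a1) ↔ ¬a1)) ↔ ((¬a2 ∧ (a4 ↔ a5)) → ((a3 → ¬a1) ∨ (a3 → ¬a5))) = True
    ((¬a1 ∨ ¬a5) ∨ a4) ∧ ((a4 ∧ a1) ↔ ¬a1) = False
      (¬a1 ∨ ¬a5) ∨ a4 = True
        ¬a1 ∨ ¬a5 = False
          ¬a1 = False
          ¬a5 = False
      (a4 ∧ a1) ↔ ¬a1 = False
        a4 ∧ a1 = True
        ¬a1 = False
    (¬a2 ∧ (a4 ↔ a5)) → ((a3 → ¬a1) ∨ (a3 → ¬a5)) = False
      ¬a2 ∧ (a4 ↔ a5) = True
        ¬a2 = True
        a4 ↔ a5 = True
      (a3 → ¬a1) ∨ (a3 → ¬a5) = False
        a3 → ¬a1 = False
          ¬a1 = False
        a3 → ¬a5 = False
          ¬a5 = False
The formula evaluates to True.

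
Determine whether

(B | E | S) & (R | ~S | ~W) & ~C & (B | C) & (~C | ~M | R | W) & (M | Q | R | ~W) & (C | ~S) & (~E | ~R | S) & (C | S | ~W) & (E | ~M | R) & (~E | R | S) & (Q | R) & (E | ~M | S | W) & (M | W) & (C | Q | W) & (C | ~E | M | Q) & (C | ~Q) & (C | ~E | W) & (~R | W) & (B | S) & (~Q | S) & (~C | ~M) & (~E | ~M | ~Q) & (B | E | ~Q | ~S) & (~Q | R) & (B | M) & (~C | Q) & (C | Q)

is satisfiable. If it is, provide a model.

Unsatisfiable

Case Q = True:
  (~C) forces C = False.
  Clause (C | ~Q) is falsified — contradiction.
Case Q = False:
  (~C) forces C = False.
  Clause (C | Q) is falsified — contradiction.
Both cases fail, so the formula is unsatisfiable.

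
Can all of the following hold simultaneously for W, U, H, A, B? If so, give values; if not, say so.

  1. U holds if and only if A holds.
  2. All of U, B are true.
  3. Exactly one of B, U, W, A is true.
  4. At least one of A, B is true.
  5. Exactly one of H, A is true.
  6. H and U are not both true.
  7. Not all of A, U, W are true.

No satisfying assignment exists.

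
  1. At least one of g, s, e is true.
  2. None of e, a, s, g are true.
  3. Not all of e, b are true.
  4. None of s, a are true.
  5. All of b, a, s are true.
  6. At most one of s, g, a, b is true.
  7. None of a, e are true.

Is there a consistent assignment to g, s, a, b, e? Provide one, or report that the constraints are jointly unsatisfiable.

Case s = True:
  Constraint (2) is violated (s=T) — contradiction.
Case s = False:
  Constraint (5) is violated (s=F) — contradiction.
Both cases fail — unsatisfiable.

Unsatisfiable — no assignment works.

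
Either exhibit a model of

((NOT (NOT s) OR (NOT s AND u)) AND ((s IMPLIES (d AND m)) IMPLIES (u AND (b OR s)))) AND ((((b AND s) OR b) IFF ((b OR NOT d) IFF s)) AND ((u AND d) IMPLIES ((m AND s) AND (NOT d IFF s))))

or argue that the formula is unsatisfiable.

u=T, b=T, m=T, s=T, d=F

  (NOT (NOT s) OR (NOT s AND u)) AND ((s IMPLIES (d AND m)) IMPLIES (u AND (b OR s))) = True
    NOT (NOT s) OR (NOT s AND u) = True
      NOT (NOT s) = True
        NOT s = False
      NOT s AND u = False
        NOT s = False
    (s IMPLIES (d AND m)) IMPLIES (u AND (b OR s)) = True
      s IMPLIES (d AND m) = False
        d AND m = False
      u AND (b OR s) = True
        b OR s = True
  (((b AND s) OR b) IFF ((b OR NOT d) IFF s)) AND ((u AND d) IMPLIES ((m AND s) AND (NOT d IFF s))) = True
    ((b AND s) OR b) IFF ((b OR NOT d) IFF s) = True
      (b AND s) OR b = True
        b AND s = True
      (b OR NOT d) IFF s = True
        b OR NOT d = True
          NOT d = True
    (u AND d) IMPLIES ((m AND s) AND (NOT d IFF s)) = True
      u AND d = False
      (m AND s) AND (NOT d IFF s) = True
        m AND s = True
        NOT d IFF s = True
          NOT d = True
Both conjuncts True, so the formula holds.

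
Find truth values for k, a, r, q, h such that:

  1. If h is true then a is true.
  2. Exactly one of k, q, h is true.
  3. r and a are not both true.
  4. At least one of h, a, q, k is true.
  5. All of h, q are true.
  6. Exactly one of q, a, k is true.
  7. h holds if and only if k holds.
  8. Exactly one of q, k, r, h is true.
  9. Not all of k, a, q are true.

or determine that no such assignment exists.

UNSATISFIABLE

Case k = True:
  (2) with k=T forces q = False.
  Constraint (5) is violated (q=F) — contradiction.
Case k = False:
  (5) forces h = True.
  Constraint (7) is violated (h=T, k=F) — contradiction.
Both cases fail — unsatisfiable.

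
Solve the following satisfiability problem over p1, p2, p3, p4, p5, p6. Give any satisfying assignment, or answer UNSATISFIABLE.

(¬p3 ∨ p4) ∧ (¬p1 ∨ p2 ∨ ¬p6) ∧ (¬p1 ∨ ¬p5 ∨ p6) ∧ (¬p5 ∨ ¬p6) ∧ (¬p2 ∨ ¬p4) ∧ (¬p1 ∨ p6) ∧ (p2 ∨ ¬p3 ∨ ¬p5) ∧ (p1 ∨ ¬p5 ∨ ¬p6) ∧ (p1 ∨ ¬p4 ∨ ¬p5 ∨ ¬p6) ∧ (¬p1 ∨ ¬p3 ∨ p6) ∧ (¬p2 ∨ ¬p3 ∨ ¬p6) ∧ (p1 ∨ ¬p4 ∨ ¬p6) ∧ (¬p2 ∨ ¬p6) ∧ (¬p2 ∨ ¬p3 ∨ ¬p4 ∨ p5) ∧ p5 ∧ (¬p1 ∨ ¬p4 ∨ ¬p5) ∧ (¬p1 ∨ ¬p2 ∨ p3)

p1: False, p2: False, p3: False, p4: True, p5: True, p6: False

Unit clause (p5) forces p5 = True.
In (¬p5 ∨ ¬p6) only ¬p6 is left, so p6 = False.
In (¬p1 ∨ p6) only ¬p1 is left, so p1 = False.
Set p2 = False.
  then (p2 ∨ ¬p3 ∨ ¬p5) forces p3 = False.
Set p4 = True.
All clauses satisfied.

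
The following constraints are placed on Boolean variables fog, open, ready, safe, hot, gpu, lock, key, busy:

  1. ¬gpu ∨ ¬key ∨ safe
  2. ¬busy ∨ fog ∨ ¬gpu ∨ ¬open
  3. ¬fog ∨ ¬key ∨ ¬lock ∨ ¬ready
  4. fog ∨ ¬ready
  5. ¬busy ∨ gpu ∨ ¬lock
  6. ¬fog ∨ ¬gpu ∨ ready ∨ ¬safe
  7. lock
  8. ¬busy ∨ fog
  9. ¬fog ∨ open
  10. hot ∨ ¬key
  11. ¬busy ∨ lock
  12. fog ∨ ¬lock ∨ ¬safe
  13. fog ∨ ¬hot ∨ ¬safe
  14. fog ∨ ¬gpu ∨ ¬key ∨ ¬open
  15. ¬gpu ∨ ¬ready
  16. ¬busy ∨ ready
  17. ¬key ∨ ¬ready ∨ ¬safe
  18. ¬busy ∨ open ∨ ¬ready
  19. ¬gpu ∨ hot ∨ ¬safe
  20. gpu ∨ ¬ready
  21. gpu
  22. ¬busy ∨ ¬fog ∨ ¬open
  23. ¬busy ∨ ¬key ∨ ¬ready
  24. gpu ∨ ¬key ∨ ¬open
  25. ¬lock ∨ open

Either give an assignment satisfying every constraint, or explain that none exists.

Unit clause (lock) forces lock = True.
Unit clause (gpu) forces gpu = True.
In (¬lock ∨ open) only open is left, so open = True.
In (¬gpu ∨ ¬ready) only ¬ready is left, so ready = False.
In (¬busy ∨ ready) only ¬busy is left, so busy = False.
Set fog = True.
  then (¬fog ∨ ¬gpu ∨ ready ∨ ¬safe) forces safe = False.
  then (¬gpu ∨ ¬key ∨ safe) forces key = False.
Set hot = False.
All clauses satisfied.

fog: True, open: True, ready: False, safe: False, hot: False, gpu: True, lock: True, key: False, busy: False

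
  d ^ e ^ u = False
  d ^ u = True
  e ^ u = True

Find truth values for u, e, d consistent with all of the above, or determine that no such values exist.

u=F; e=T; d=T

d ^ e ^ u = T ^ T ^ F = False ✓
d ^ u = T ^ F = True ✓
e ^ u = T ^ F = True ✓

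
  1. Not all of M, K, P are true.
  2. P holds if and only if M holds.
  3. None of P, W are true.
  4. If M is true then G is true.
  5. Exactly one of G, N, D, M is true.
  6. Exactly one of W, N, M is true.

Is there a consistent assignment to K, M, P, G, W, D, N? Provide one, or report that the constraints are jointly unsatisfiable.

K: True, M: False, P: False, G: False, W: False, D: False, N: True

  (1) {M, K, P}: 1/3 true — not all ✓
  (2) P=F, M=F — same ✓
  (3) {P, W}: 0 true — none ✓
  (4) M=F ⇒ G: vacuous ✓
  (5) {G, N, D, M}: 1 true — exactly one ✓
  (6) {W, N, M}: 1 true — exactly one ✓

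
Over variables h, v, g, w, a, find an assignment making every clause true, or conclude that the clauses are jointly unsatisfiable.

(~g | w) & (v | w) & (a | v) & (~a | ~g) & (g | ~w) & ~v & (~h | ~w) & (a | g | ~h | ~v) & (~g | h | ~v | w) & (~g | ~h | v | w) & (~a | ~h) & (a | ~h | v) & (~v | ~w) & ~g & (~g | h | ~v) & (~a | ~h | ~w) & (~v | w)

Case g = True:
  Clause (~g) is falsified — contradiction.
Case g = False:
  (g | ~w) forces w = False.
  (v | w) forces v = True.
  Clause (~v) is falsified — contradiction.
Both cases fail, so the formula is unsatisfiable.

UNSATISFIABLE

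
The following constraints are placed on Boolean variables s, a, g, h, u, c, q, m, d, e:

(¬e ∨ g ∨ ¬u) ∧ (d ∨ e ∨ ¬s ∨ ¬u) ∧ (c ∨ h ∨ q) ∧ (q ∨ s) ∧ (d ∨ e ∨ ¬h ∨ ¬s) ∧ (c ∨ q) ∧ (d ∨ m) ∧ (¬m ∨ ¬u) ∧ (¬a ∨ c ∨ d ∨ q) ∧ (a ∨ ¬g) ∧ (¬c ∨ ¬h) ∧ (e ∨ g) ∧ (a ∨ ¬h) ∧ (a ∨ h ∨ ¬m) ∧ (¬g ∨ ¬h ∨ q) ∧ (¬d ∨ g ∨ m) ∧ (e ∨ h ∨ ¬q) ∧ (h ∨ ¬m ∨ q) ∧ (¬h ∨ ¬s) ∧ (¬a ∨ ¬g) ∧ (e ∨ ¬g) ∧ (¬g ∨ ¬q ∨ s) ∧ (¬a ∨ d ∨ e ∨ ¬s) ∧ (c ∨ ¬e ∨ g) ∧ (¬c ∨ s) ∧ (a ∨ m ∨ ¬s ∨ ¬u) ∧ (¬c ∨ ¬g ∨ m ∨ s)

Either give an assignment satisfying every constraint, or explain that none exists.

s = True; a = True; g = False; h = False; u = False; c = True; q = True; m = True; d = False; e = True

Set s = True.
  then (¬h ∨ ¬s) forces h = False.
Set a = True.
  then (¬a ∨ ¬g) forces g = False.
  then (e ∨ g) forces e = True.
  then (c ∨ ¬e ∨ g) forces c = True.
  then (¬e ∨ g ∨ ¬u) forces u = False.
Try q = False:
  (h ∨ ¬m ∨ q) forces m = False.
  (d ∨ m) forces d = True.
  clause (¬d ∨ g ∨ m) is falsified — backtrack.
So q = True.
Set m = True.
Set d = False.
All clauses satisfied.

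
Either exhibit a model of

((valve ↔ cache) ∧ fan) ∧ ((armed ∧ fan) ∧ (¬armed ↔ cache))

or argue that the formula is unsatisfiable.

cache=F; fan=T; valve=F; armed=T

  (valve ↔ cache) ∧ fan = True
    valve ↔ cache = True
  (armed ∧ fan) ∧ (¬armed ↔ cache) = True
    armed ∧ fan = True
    ¬armed ↔ cache = True
      ¬armed = False
Both conjuncts True, so the formula holds.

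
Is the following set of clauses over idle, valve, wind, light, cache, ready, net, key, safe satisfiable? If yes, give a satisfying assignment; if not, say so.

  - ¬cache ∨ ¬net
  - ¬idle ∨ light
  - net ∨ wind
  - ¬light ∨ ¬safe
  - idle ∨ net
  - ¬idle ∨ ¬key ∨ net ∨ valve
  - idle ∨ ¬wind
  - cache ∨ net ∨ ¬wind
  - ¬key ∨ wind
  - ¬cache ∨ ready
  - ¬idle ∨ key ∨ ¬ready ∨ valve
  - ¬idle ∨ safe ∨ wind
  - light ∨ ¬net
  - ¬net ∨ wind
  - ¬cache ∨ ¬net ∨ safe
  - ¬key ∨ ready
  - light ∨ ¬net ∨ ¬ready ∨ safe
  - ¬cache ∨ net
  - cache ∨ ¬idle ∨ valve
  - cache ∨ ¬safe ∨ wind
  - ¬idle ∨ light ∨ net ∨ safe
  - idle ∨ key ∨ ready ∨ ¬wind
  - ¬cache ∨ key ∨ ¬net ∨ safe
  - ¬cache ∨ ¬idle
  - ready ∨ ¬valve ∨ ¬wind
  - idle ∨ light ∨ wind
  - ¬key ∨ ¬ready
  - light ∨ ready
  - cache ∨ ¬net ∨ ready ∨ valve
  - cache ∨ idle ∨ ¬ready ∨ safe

idle: True, valve: True, wind: True, light: True, cache: False, ready: True, net: True, key: False, safe: False

Try idle = False:
  (idle ∨ net) forces net = True.
  (¬cache ∨ ¬net) forces cache = False.
  (idle ∨ ¬wind) forces wind = False.
  clause (¬net ∨ wind) is falsified — backtrack.
So idle = True.
  then (¬idle ∨ light) forces light = True.
  then (¬light ∨ ¬safe) forces safe = False.
  then (¬idle ∨ safe ∨ wind) forces wind = True.
  then (¬cache ∨ ¬idle) forces cache = False.
  then (cache ∨ net ∨ ¬wind) forces net = True.
  then (cache ∨ ¬idle ∨ valve) forces valve = True.
  then (ready ∨ ¬valve ∨ ¬wind) forces ready = True.
  then (¬key ∨ ¬ready) forces key = False.
All clauses satisfied.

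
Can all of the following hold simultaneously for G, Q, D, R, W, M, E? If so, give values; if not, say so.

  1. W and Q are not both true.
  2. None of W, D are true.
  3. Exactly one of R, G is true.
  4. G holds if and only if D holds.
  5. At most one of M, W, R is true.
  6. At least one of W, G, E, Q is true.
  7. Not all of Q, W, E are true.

G: False, Q: False, D: False, R: True, W: False, M: False, E: True

  (1) W=F, Q=F — not both ✓
  (2) {W, D}: 0 true — none ✓
  (3) {R, G}: 1 true — exactly one ✓
  (4) G=F, D=F — same ✓
  (5) {M, W, R}: 1 true — at most one ✓
  (6) {W, G, E, Q}: 1 true — at least one ✓
  (7) {Q, W, E}: 1/3 true — not all ✓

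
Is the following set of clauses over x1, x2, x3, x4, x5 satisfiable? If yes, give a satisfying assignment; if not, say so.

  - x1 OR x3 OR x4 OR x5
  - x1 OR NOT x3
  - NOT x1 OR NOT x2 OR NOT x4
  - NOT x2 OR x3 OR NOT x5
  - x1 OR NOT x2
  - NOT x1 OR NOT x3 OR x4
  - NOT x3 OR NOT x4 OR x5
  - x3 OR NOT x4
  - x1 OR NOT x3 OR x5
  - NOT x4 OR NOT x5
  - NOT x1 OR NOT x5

x1 = True, x2 = False, x3 = False, x4 = False, x5 = False

Set x1 = True.
  then (NOT x1 OR NOT x5) forces x5 = False.
Set x2 = False.
Try x3 = True:
  (NOT x1 OR NOT x3 OR x4) forces x4 = True.
  clause (NOT x3 OR NOT x4 OR x5) is falsified — backtrack.
So x3 = False.
  then (x3 OR NOT x4) forces x4 = False.
All clauses satisfied.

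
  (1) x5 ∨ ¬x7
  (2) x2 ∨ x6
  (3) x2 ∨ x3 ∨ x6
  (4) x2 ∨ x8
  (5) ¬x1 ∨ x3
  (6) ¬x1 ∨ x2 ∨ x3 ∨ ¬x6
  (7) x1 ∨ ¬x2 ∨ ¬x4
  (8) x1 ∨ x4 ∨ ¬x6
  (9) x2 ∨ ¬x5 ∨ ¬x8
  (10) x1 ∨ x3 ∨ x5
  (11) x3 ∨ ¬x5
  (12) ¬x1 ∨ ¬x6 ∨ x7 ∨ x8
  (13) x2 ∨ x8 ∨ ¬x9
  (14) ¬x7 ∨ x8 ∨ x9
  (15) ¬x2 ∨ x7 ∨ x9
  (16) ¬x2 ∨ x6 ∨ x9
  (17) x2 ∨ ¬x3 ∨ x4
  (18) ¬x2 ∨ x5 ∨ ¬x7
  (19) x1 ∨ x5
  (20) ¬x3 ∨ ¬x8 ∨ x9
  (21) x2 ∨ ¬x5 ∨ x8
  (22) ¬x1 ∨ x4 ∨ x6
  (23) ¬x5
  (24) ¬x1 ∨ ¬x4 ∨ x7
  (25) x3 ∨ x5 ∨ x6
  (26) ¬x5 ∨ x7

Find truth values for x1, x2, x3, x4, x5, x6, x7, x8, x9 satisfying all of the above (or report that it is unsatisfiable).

Unit clause (¬x5) forces x5 = False.
In (x5 ∨ ¬x7) only ¬x7 is left, so x7 = False.
In (x1 ∨ x5) only x1 is left, so x1 = True.
In (¬x1 ∨ ¬x4 ∨ x7) only ¬x4 is left, so x4 = False.
In (¬x1 ∨ x3) only x3 is left, so x3 = True.
In (x2 ∨ ¬x3 ∨ x4) only x2 is left, so x2 = True.
In (¬x1 ∨ x4 ∨ x6) only x6 is left, so x6 = True.
In (¬x1 ∨ ¬x6 ∨ x7 ∨ x8) only x8 is left, so x8 = True.
In (¬x2 ∨ x7 ∨ x9) only x9 is left, so x9 = True.
All clauses satisfied.

x1 = True, x2 = True, x3 = True, x4 = False, x5 = False, x6 = True, x7 = False, x8 = True, x9 = True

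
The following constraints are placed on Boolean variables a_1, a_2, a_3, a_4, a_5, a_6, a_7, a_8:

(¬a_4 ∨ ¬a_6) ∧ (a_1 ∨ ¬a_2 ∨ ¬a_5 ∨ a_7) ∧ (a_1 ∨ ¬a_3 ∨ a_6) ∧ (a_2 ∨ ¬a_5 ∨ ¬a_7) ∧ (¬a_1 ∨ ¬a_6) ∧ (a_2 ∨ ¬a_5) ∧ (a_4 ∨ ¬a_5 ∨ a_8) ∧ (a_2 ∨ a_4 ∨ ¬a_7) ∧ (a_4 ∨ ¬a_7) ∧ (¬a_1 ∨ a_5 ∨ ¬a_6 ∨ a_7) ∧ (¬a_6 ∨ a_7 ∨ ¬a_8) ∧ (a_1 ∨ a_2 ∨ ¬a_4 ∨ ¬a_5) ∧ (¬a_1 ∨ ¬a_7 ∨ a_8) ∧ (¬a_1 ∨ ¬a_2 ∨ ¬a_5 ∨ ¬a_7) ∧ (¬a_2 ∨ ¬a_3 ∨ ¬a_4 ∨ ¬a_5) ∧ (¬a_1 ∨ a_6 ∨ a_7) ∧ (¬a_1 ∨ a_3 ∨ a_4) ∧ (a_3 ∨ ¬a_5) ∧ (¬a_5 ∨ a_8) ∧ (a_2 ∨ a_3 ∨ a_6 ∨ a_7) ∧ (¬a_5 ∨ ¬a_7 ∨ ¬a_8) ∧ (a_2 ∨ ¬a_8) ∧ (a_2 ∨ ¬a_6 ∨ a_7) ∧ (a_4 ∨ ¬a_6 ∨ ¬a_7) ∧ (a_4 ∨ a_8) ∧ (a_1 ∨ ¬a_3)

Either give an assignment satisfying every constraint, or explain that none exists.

a_1: False; a_2: True; a_3: False; a_4: False; a_5: False; a_6: False; a_7: False; a_8: True

Set a_1 = False.
  then (a_1 ∨ ¬a_3) forces a_3 = False.
  then (a_3 ∨ ¬a_5) forces a_5 = False.
Set a_2 = True.
Set a_4 = False.
  then (a_4 ∨ ¬a_7) forces a_7 = False.
  then (a_4 ∨ a_8) forces a_8 = True.
  then (¬a_6 ∨ a_7 ∨ ¬a_8) forces a_6 = False.
All clauses satisfied.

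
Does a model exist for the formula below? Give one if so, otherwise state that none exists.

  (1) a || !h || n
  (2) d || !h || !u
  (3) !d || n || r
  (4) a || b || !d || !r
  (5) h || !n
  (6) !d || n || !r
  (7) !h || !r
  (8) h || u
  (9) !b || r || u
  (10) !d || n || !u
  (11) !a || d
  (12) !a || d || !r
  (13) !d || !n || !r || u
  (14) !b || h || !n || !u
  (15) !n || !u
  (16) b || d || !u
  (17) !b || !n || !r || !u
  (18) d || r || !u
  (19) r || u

Set h = False.
  then (h || !n) forces n = False.
  then (h || u) forces u = True.
  then (!d || n || !u) forces d = False.
  then (!a || d) forces a = False.
  then (b || d || !u) forces b = True.
  then (d || r || !u) forces r = True.
All clauses satisfied.

h: False, d: False, a: False, n: False, b: True, u: True, r: True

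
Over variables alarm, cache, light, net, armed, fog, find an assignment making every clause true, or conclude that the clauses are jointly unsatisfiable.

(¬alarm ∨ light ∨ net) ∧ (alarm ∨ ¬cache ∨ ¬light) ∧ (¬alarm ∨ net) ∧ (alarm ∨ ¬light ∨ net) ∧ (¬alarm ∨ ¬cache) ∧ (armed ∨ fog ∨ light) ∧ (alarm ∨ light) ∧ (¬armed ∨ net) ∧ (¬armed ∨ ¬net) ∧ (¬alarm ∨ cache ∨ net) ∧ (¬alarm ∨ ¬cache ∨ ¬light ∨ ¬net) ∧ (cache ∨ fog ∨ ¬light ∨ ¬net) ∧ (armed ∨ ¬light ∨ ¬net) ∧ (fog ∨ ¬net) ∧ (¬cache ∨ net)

alarm=T, cache=F, light=F, net=T, armed=F, fog=T

Try alarm = False:
  (alarm ∨ light) forces light = True.
  (alarm ∨ ¬cache ∨ ¬light) forces cache = False.
  (alarm ∨ ¬light ∨ net) forces net = True.
  (¬armed ∨ ¬net) forces armed = False.
  clause (armed ∨ ¬light ∨ ¬net) is falsified — backtrack.
So alarm = True.
  then (¬alarm ∨ net) forces net = True.
  then (¬alarm ∨ ¬cache) forces cache = False.
  then (¬armed ∨ ¬net) forces armed = False.
  then (armed ∨ ¬light ∨ ¬net) forces light = False.
  then (fog ∨ ¬net) forces fog = True.
All clauses satisfied.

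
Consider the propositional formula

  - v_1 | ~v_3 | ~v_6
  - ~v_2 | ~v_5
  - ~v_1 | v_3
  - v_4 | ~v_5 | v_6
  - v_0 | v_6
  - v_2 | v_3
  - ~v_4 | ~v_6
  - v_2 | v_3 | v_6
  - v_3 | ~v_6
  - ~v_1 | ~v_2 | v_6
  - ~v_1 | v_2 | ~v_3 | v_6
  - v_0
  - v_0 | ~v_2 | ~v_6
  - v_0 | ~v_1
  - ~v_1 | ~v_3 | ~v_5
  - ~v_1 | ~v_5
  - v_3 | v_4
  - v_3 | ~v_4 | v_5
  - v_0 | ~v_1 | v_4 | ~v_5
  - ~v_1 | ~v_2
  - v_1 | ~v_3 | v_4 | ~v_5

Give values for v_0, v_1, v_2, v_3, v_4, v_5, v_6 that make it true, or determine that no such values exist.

v_0=T, v_1=F, v_2=F, v_3=T, v_4=T, v_5=F, v_6=F

Unit clause (v_0) forces v_0 = True.
Set v_1 = False.
Set v_2 = False.
  then (v_2 | v_3) forces v_3 = True.
  then (v_1 | ~v_3 | ~v_6) forces v_6 = False.
Set v_4 = True.
Set v_5 = False.
All clauses satisfied.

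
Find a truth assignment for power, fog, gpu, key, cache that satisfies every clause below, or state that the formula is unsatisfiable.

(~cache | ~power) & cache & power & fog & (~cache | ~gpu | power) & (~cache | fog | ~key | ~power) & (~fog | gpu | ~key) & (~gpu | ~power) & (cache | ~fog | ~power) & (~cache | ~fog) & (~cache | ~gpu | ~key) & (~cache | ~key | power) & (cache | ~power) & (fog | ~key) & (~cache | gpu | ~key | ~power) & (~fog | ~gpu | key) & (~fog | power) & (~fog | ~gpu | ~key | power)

UNSATISFIABLE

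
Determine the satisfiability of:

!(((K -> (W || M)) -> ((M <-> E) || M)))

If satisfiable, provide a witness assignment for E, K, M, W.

E = True; K = False; M = False; W = True

  !(((K -> (W || M)) -> ((M <-> E) || M))) = True
    (K -> (W || M)) -> ((M <-> E) || M) = False
      K -> (W || M) = True
        W || M = True
      (M <-> E) || M = False
        M <-> E = False
The formula evaluates to True.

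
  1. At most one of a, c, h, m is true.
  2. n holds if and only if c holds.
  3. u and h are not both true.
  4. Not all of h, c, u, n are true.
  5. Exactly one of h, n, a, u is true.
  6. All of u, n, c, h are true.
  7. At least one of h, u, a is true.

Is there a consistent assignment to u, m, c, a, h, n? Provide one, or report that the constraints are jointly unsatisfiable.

Case u = True:
  (3) with u=T forces h = False.
  Constraint (6) is violated (h=F) — contradiction.
Case u = False:
  Constraint (6) is violated (u=F) — contradiction.
Both cases fail — unsatisfiable.

Unsatisfiable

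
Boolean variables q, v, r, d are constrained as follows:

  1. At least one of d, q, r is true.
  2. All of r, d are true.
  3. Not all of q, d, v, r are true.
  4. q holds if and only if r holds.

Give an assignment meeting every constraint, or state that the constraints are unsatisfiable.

q: True, v: False, r: True, d: True

  (1) {d, q, r}: 3 true — at least one ✓
  (2) {r, d}: all 2 true ✓
  (3) {q, d, v, r}: 3/4 true — not all ✓
  (4) q=T, r=T — same ✓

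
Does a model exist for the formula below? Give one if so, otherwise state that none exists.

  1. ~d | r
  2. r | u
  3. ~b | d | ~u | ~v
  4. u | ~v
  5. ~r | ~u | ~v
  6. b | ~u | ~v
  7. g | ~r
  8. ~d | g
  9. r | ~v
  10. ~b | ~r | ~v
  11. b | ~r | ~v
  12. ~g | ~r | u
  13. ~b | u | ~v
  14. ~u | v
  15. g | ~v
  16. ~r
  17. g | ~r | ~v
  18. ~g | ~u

The formula is unsatisfiable.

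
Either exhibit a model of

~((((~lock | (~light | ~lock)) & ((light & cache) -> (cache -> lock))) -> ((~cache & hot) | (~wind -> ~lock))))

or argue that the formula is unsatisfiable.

lock = True, cache = True, light = False, hot = False, wind = False

  ~((((~lock | (~light | ~lock)) & ((light & cache) -> (cache -> lock))) -> ((~cache & hot) | (~wind -> ~lock)))) = True
    ((~lock | (~light | ~lock)) & ((light & cache) -> (cache -> lock))) -> ((~cache & hot) | (~wind -> ~lock)) = False
      (~lock | (~light | ~lock)) & ((light & cache) -> (cache -> lock)) = True
        ~lock | (~light | ~lock) = True
          ~lock = False
          ~light | ~lock = True
            ~light = True
            ~lock = False
        (light & cache) -> (cache -> lock) = True
          light & cache = False
          cache -> lock = True
      (~cache & hot) | (~wind -> ~lock) = False
        ~cache & hot = False
          ~cache = False
        ~wind -> ~lock = False
          ~wind = True
          ~lock = False
The formula evaluates to True.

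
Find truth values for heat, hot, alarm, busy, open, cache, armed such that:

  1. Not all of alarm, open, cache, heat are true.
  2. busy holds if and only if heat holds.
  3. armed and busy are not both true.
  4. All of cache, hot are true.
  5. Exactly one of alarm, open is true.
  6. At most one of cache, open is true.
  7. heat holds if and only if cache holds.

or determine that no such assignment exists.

heat = True, hot = True, alarm = True, busy = True, open = False, cache = True, armed = False

  (1) {alarm, open, cache, heat}: 3/4 true — not all ✓
  (2) busy=T, heat=T — same ✓
  (3) armed=F, busy=T — not both ✓
  (4) {cache, hot}: all 2 true ✓
  (5) {alarm, open}: 1 true — exactly one ✓
  (6) {cache, open}: 1 true — at most one ✓
  (7) heat=T, cache=T — same ✓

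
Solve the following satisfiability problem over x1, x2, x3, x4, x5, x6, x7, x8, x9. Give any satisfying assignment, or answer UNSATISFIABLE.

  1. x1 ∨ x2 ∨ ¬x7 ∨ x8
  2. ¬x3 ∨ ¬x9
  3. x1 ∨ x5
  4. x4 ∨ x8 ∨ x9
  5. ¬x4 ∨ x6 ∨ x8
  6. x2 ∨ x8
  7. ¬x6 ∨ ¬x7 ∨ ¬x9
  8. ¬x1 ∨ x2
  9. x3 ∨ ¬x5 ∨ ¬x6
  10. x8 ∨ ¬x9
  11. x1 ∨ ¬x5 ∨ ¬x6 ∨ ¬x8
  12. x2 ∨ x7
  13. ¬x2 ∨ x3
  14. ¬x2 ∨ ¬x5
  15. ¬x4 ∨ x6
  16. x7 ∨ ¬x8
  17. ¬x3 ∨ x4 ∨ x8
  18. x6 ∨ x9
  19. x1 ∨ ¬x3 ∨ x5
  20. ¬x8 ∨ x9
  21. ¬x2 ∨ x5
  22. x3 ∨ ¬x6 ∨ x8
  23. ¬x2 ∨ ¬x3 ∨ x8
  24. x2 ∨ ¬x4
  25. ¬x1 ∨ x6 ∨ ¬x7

x1 = False, x2 = False, x3 = False, x4 = False, x5 = True, x6 = False, x7 = True, x8 = True, x9 = True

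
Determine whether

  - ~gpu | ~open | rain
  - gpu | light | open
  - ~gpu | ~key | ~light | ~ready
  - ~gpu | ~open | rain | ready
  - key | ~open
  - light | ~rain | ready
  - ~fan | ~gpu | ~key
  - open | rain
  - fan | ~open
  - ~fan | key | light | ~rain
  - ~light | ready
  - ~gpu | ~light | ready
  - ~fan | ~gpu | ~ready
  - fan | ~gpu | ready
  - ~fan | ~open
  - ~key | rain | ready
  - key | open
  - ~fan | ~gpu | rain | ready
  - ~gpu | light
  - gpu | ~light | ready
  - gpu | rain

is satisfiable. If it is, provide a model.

ready: True, fan: False, gpu: False, key: True, rain: True, light: True, open: False

Try ready = False:
  (~light | ready) forces light = False.
  (light | ~rain | ready) forces rain = False.
  (open | rain) forces open = True.
  (~gpu | ~open | rain) forces gpu = False.
  clause (gpu | rain) is falsified — backtrack.
So ready = True.
Set fan = False.
  then (fan | ~open) forces open = False.
  then (key | open) forces key = True.
  then (open | rain) forces rain = True.
Try gpu = True:
  (~gpu | ~key | ~light | ~ready) forces light = False.
  clause (~gpu | light) is falsified — backtrack.
So gpu = False.
  then (gpu | light | open) forces light = True.
All clauses satisfied.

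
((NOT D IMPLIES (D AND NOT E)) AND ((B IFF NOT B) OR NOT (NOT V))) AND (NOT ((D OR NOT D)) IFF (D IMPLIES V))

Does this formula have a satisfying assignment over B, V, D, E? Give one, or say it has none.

The formula is unsatisfiable.

Case D = True: the formula simplifies to ((B IFF NOT B) OR NOT (NOT V)) AND NOT V.
  V = True: the conjunct NOT V is False.
  V = False: simplifies to B IFF NOT B.
    B = True: this becomes True IFF NOT True = False.
    B = False: this becomes False IFF NOT False = False.
Case D = False: the conjunct NOT D IMPLIES (D AND NOT E) becomes NOT False IMPLIES (False AND NOT E) = False.
Both cases fail — unsatisfiable.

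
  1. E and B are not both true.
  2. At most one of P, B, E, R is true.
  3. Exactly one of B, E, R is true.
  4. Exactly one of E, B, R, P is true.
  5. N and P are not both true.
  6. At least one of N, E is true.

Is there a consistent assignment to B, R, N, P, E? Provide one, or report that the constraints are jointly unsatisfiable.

B = False, R = False, N = False, P = False, E = True

  (1) E=T, B=F — not both ✓
  (2) {P, B, E, R}: 1 true — at most one ✓
  (3) {B, E, R}: 1 true — exactly one ✓
  (4) {E, B, R, P}: 1 true — exactly one ✓
  (5) N=F, P=F — not both ✓
  (6) {N, E}: 1 true — at least one ✓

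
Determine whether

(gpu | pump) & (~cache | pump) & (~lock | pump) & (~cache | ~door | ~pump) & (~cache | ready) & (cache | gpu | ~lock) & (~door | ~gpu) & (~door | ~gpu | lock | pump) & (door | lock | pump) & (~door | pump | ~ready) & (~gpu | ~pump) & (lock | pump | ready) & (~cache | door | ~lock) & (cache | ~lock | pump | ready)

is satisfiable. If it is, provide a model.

gpu=F, ready=T, door=T, cache=F, pump=T, lock=F

Set gpu = False.
  then (gpu | pump) forces pump = True.
Set ready = True.
Set door = True.
  then (~cache | ~door | ~pump) forces cache = False.
  then (cache | gpu | ~lock) forces lock = False.
All clauses satisfied.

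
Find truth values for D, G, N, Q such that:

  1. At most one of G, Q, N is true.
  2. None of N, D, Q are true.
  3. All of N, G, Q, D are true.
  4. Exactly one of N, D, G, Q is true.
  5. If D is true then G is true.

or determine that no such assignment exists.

Unsatisfiable — no assignment works.

Case D = True:
  Constraint (2) is violated (D=T) — contradiction.
Case D = False:
  Constraint (3) is violated (D=F) — contradiction.
Both cases fail — unsatisfiable.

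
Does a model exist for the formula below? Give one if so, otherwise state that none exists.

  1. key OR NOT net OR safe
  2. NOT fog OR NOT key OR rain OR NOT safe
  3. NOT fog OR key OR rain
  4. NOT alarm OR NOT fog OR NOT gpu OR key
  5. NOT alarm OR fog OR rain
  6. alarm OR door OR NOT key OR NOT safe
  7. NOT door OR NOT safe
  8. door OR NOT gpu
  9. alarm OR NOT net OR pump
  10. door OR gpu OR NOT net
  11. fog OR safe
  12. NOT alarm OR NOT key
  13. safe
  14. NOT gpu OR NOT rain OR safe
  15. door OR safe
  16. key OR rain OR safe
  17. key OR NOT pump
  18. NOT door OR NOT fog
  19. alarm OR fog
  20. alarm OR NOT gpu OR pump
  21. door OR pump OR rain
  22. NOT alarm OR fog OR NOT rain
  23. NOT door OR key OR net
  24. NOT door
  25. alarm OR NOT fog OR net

safe = True; key = False; door = False; gpu = False; fog = True; net = False; alarm = True; pump = False; rain = True

Unit clause (safe) forces safe = True.
Unit clause (NOT door) forces door = False.
In (door OR NOT gpu) only NOT gpu is left, so gpu = False.
In (door OR gpu OR NOT net) only NOT net is left, so net = False.
Set key = False.
  then (key OR NOT pump) forces pump = False.
  then (door OR pump OR rain) forces rain = True.
Try fog = False:
  (alarm OR fog) forces alarm = True.
  clause (NOT alarm OR fog OR NOT rain) is falsified — backtrack.
So fog = True.
  then (alarm OR NOT fog OR net) forces alarm = True.
All clauses satisfied.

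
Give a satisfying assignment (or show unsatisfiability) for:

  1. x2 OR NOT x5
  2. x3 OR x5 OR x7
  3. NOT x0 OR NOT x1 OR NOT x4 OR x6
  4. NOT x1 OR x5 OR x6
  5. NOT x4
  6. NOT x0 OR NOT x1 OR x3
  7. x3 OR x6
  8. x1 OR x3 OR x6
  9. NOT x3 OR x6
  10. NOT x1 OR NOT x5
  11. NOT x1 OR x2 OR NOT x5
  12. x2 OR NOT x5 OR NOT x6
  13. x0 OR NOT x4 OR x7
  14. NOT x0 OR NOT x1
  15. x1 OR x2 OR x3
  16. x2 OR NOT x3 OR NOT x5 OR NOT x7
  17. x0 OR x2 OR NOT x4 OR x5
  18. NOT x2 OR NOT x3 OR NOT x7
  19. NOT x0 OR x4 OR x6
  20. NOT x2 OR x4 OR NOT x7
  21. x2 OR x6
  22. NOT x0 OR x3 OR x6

x0 = False, x1 = False, x2 = True, x3 = True, x4 = False, x5 = True, x6 = True, x7 = False

Unit clause (NOT x4) forces x4 = False.
Set x0 = False.
Set x1 = False.
Set x2 = True.
  then (NOT x2 OR x4 OR NOT x7) forces x7 = False.
Set x3 = True.
  then (NOT x3 OR x6) forces x6 = True.
Set x5 = True.
All clauses satisfied.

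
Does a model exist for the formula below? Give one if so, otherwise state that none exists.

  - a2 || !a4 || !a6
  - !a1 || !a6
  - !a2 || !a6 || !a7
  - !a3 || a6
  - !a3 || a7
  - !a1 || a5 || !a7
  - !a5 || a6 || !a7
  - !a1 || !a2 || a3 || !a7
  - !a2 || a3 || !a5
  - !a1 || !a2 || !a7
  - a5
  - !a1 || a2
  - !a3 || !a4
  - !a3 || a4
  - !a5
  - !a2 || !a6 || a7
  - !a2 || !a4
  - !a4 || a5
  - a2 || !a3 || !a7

Case a5 = True:
  Clause (!a5) is falsified — contradiction.
Case a5 = False:
  Clause (a5) is falsified — contradiction.
Both cases fail, so the formula is unsatisfiable.

Unsatisfiable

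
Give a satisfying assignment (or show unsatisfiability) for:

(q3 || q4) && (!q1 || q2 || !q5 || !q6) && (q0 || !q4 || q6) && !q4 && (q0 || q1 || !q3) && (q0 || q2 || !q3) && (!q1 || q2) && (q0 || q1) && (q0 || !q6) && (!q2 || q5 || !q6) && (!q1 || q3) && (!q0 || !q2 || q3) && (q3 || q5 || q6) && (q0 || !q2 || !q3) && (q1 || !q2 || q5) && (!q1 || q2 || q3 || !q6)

Unit clause (!q4) forces q4 = False.
In (q3 || q4) only q3 is left, so q3 = True.
Try q0 = False:
  (q0 || q1 || !q3) forces q1 = True.
  (q0 || q2 || !q3) forces q2 = True.
  clause (q0 || !q2 || !q3) is falsified — backtrack.
So q0 = True.
Set q1 = True.
  then (!q1 || q2) forces q2 = True.
Set q5 = False.
  then (!q2 || q5 || !q6) forces q6 = False.
All clauses satisfied.

q0 = True; q1 = True; q2 = True; q3 = True; q4 = False; q5 = False; q6 = False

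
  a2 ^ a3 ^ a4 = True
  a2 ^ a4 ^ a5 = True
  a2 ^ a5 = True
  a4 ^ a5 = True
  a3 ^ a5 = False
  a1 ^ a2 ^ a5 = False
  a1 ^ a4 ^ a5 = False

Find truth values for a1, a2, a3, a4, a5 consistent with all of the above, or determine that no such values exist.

a1 = True, a2 = False, a3 = True, a4 = False, a5 = True

a2 ^ a3 ^ a4 = F ^ T ^ F = True ✓
a2 ^ a4 ^ a5 = F ^ F ^ T = True ✓
a2 ^ a5 = F ^ T = True ✓
a4 ^ a5 = F ^ T = True ✓
a3 ^ a5 = T ^ T = False ✓
a1 ^ a2 ^ a5 = T ^ F ^ T = False ✓
a1 ^ a4 ^ a5 = T ^ F ^ T = False ✓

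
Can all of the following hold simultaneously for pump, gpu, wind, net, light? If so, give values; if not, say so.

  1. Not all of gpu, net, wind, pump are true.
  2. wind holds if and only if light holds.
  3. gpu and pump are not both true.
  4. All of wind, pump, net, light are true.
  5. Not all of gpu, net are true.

pump = True, gpu = False, wind = True, net = True, light = True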